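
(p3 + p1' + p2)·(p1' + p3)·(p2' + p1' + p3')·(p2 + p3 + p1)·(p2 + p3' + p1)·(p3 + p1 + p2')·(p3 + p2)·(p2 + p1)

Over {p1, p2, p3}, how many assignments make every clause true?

2

There are 2^3 = 8 truth assignments over (p1, p2, p3).
Check each against the 8 clauses (columns in the order p1, p2, p3):
  F F F  ✗ fails (p2 + p3 + p1)
  F F T  ✗ fails (p2 + p3' + p1)
  F T F  ✗ fails (p3 + p1 + p2')
  F T T  ✓ satisfies all
  T F F  ✗ fails (p3 + p1' + p2)
  T F T  ✓ satisfies all
  T T F  ✗ fails (p1' + p3)
  T T T  ✗ fails (p2' + p1' + p3')
2 of the 8 rows are models.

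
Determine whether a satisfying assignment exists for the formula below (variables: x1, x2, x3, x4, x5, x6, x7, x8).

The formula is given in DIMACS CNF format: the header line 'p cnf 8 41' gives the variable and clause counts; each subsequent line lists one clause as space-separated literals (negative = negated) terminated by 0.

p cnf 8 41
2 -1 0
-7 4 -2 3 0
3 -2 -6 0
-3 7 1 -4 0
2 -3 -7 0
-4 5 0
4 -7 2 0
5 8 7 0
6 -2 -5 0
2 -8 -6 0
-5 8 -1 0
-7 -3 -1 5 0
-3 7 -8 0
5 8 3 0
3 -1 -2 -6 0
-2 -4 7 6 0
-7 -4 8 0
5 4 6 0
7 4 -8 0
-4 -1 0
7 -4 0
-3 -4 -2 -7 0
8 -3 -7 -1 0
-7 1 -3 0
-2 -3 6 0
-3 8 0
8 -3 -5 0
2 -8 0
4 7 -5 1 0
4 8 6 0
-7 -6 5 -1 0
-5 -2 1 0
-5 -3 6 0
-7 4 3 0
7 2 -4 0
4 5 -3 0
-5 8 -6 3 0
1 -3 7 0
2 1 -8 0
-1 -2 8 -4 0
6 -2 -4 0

Yes

Try x2 = True.
Try x3 = True.
Unit clause (x6) forces x6 = True.
Unit clause (x8) forces x8 = True.
Unit clause (x7) forces x7 = True.
Unit clause (¬x4) forces x4 = False.
Unit clause (x1) forces x1 = True.
Unit clause (x5) forces x5 = True.
Every clause now holds.
A satisfying assignment: x1=True,  x2=True,  x3=True,  x4=False,  x5=True,  x6=True,  x7=True,  x8=True.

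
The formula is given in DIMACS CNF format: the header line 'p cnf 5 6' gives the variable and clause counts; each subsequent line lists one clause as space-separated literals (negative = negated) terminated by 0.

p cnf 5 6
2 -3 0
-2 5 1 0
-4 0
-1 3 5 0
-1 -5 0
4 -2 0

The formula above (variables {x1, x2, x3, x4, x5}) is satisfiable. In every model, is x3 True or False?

Suppose x3 = True.
The clause (x2) is unit, so x2 = True.
The clause (¬x4) is unit, so x4 = False.
Now (x4) is unsatisfied and unit — conflict.
So every satisfying assignment has x3 = False.

False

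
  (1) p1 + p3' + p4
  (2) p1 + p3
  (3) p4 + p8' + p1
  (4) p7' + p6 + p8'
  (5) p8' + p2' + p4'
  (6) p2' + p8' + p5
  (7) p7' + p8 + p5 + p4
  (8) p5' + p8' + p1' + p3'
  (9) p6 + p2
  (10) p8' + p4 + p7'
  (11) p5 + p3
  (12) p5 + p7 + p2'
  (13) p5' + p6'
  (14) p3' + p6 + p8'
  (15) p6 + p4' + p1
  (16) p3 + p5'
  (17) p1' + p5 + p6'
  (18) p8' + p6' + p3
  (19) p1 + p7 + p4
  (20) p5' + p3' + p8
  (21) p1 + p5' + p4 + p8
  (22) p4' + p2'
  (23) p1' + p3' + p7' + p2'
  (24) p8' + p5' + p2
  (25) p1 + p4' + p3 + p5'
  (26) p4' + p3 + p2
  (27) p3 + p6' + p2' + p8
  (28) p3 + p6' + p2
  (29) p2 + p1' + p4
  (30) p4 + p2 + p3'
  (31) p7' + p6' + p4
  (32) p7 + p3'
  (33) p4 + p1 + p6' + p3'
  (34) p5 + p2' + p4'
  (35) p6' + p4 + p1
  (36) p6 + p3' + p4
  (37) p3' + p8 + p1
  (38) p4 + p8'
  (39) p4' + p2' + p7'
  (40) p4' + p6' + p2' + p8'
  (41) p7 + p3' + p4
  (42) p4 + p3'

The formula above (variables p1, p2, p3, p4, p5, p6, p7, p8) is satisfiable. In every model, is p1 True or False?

False

Suppose p1 = 1.
Suppose p6 = 1.
From the singleton clause (p5'), p5 = 0.
But (p5) is also a unit clause — contradiction.
That branch fails; take p6 = 0 instead.
From the singleton clause (p2), p2 = 1.
From the singleton clause (p4'), p4 = 0.
From the singleton clause (p3'), p3 = 0.
From the singleton clause (p5), p5 = 1.
But (p5') is also a unit clause — contradiction.
Neither p6 = 1 nor p6 = 0 works.
So every satisfying assignment has p1 = False.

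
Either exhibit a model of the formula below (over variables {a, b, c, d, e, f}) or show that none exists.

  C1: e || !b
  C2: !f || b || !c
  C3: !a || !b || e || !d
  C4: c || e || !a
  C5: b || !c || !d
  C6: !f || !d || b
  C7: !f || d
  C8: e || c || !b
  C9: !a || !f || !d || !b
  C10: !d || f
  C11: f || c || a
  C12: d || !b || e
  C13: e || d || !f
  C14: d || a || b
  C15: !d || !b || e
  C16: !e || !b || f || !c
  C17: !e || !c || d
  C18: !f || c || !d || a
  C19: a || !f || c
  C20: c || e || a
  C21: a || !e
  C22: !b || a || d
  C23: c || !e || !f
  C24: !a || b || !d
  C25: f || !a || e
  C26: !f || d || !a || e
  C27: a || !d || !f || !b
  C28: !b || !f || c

Suppose e = true.
Unit clause (a) forces a = true.
Suppose f = false.
Unit clause (!d) forces d = false.
Unit clause (!c) forces c = false.
All clauses hold; b can take either value.

a: true,  b: false,  c: false,  d: false,  e: true,  f: false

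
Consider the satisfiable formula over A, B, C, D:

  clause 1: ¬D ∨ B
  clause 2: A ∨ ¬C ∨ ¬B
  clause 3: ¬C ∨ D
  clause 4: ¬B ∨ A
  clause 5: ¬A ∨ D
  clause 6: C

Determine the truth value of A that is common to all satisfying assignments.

Suppose A = False.
From the singleton clause (¬B), B = False.
From the singleton clause (¬D), D = False.
From the singleton clause (¬C), C = False.
Now (C) is unsatisfied and unit — conflict.
So every satisfying assignment has A = True.

True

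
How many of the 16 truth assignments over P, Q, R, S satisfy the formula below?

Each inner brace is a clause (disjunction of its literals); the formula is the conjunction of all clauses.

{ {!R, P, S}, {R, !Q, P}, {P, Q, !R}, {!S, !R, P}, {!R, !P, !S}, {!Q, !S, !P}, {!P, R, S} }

5

There are 2^4 = 16 truth assignments over (P, Q, R, S).
Check each against the 7 clauses (columns in the order P, Q, R, S):
  F F F F  ✓ satisfies all
  F F F T  ✓ satisfies all
  F F T F  ✗ fails (!R || P || S)
  F F T T  ✗ fails (P || Q || !R)
  F T F F  ✗ fails (R || !Q || P)
  F T F T  ✗ fails (R || !Q || P)
  F T T F  ✗ fails (!R || P || S)
  F T T T  ✗ fails (!S || !R || P)
  T F F F  ✗ fails (!P || R || S)
  T F F T  ✓ satisfies all
  T F T F  ✓ satisfies all
  T F T T  ✗ fails (!R || !P || !S)
  T T F F  ✗ fails (!P || R || S)
  T T F T  ✗ fails (!Q || !S || !P)
  T T T F  ✓ satisfies all
  T T T T  ✗ fails (!R || !P || !S)
5 of the 16 rows are models.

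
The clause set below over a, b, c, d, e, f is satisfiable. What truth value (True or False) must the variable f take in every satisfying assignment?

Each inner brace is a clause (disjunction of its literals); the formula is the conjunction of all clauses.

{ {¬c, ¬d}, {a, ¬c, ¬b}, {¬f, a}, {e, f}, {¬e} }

True

Suppose f = False.
(e) alone gives e = True.
But (¬e) is also a unit clause — contradiction.
So every satisfying assignment has f = True.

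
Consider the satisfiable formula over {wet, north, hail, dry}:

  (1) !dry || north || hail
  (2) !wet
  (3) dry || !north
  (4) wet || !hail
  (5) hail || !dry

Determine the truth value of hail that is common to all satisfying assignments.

Suppose hail = true.
The clause (!wet) is unit, so wet = false.
That conflicts with the unit clause (wet).
So every satisfying assignment has hail = False.

False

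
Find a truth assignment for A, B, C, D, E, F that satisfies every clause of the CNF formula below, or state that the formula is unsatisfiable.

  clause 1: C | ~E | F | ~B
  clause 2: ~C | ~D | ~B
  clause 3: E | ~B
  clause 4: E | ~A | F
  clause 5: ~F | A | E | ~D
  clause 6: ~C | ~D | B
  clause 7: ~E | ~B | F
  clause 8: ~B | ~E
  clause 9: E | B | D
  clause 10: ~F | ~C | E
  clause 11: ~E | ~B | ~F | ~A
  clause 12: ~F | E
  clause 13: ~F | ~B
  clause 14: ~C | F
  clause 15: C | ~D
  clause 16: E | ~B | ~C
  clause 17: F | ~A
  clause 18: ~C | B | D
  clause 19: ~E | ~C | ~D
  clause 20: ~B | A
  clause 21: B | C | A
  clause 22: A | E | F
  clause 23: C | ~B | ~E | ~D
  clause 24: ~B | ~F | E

A=1, B=0, C=0, D=0, E=1, F=1

Try E = 1.
From the singleton clause (~B), B = 0.
Try C = 0.
From the singleton clause (~D), D = 0.
From the singleton clause (A), A = 1.
From the singleton clause (F), F = 1.
This assignment satisfies each clause.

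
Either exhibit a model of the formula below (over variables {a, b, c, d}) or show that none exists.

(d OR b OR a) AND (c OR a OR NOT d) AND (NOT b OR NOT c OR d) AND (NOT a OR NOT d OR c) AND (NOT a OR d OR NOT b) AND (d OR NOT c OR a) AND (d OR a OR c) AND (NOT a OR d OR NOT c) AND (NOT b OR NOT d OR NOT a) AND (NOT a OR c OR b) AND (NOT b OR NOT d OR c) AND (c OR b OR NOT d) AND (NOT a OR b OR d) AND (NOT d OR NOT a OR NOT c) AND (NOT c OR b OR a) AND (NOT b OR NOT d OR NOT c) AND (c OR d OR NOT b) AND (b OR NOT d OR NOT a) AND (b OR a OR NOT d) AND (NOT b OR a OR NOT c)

Case d = true:
Case c = true:
From the singleton clause (NOT a), a = false.
From the singleton clause (b), b = true.
But (NOT b) is also a unit clause — contradiction.
Undo c and try c = false.
From the singleton clause (a), a = true.
But (NOT a) is also a unit clause — contradiction.
Either choice for c ends in contradiction.
Undo d and try d = false.
Case b = true:
From the singleton clause (NOT c), c = false.
But (c) is also a unit clause — contradiction.
Undo b and try b = false.
From the singleton clause (a), a = true.
But (NOT a) is also a unit clause — contradiction.
Either choice for b ends in contradiction.
Either choice for d ends in contradiction.

UNSATISFIABLE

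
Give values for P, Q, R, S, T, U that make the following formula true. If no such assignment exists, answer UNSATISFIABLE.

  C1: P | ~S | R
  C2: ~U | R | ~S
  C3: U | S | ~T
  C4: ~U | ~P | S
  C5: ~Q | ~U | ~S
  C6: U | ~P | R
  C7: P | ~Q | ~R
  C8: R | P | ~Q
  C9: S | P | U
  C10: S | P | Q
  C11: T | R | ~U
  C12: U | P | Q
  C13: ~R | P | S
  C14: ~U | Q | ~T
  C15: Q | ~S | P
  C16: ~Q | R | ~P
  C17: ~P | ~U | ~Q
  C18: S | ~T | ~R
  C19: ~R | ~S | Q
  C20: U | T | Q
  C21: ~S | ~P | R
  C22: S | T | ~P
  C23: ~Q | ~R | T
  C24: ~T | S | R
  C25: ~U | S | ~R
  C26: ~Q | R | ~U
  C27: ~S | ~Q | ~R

UNSATISFIABLE

Case P = 1:
Case U = 0:
Unit clause (R) forces R = 1.
Case S = 1:
Unit clause (Q) forces Q = 1.
That conflicts with the unit clause (~Q).
Undo S and try S = 0.
Unit clause (~T) forces T = 0.
That conflicts with the unit clause (T).
Both values of S lead to a conflict.
Undo U and try U = 1.
Unit clause (S) forces S = 1.
Unit clause (R) forces R = 1.
Unit clause (~Q) forces Q = 0.
That conflicts with the unit clause (Q).
Both values of U lead to a conflict.
Undo P and try P = 0.
Case S = 0:
Unit clause (U) forces U = 1.
Unit clause (Q) forces Q = 1.
Unit clause (~R) forces R = 0.
That conflicts with the unit clause (R).
Undo S and try S = 1.
Unit clause (R) forces R = 1.
Unit clause (~Q) forces Q = 0.
That conflicts with the unit clause (Q).
Both values of S lead to a conflict.
Both values of P lead to a conflict.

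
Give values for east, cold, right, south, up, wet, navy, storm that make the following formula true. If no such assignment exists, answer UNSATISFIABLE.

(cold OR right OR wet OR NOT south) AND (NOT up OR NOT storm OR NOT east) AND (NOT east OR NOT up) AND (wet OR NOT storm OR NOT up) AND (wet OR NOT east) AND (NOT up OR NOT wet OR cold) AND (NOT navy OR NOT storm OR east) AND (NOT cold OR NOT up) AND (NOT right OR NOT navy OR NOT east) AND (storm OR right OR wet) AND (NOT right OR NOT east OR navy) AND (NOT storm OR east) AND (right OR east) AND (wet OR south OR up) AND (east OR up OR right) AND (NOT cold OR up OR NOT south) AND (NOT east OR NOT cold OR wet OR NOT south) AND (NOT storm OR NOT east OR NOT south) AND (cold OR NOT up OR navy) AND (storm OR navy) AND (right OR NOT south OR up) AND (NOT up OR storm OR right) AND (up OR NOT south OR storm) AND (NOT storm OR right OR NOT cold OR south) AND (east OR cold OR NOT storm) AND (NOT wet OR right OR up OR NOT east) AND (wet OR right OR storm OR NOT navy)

Try east = false.
The clause (NOT storm) is unit, so storm = false.
The clause (right) is unit, so right = true.
The clause (navy) is unit, so navy = true.
Try cold = false.
Try up = true.
The clause (NOT wet) is unit, so wet = false.
Every clause is now satisfied; south is unconstrained.

east=false; cold=false; right=true; south=false; up=true; wet=false; navy=true; storm=false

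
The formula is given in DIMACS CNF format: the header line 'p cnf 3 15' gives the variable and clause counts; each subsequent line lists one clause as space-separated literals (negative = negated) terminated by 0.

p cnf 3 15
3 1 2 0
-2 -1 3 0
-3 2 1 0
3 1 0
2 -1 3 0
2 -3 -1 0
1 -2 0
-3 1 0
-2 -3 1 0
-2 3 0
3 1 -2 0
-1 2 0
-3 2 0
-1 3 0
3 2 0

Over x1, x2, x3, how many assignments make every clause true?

There are 2^3 = 8 truth assignments over (x1, x2, x3).
Check each against the 15 clauses (columns in the order x1, x2, x3):
  F F F  ✗ fails (x3 ∨ x1 ∨ x2)
  F F T  ✗ fails (¬x3 ∨ x2 ∨ x1)
  F T F  ✗ fails (x3 ∨ x1)
  F T T  ✗ fails (x1 ∨ ¬x2)
  T F F  ✗ fails (x2 ∨ ¬x1 ∨ x3)
  T F T  ✗ fails (x2 ∨ ¬x3 ∨ ¬x1)
  T T F  ✗ fails (¬x2 ∨ ¬x1 ∨ x3)
  T T T  ✓ satisfies all
1 of the 8 rows is a model.

1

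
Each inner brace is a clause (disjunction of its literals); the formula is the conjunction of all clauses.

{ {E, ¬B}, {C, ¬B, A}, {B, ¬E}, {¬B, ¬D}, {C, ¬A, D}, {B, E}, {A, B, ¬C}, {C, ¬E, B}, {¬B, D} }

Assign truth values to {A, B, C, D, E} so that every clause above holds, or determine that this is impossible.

UNSATISFIABLE

Suppose E = True.
From the singleton clause (B), B = True.
From the singleton clause (¬D), D = False.
But (D) is also a unit clause — contradiction.
Backtrack on E: now try E = False.
From the singleton clause (¬B), B = False.
But (B) is also a unit clause — contradiction.
Both values of E lead to a conflict.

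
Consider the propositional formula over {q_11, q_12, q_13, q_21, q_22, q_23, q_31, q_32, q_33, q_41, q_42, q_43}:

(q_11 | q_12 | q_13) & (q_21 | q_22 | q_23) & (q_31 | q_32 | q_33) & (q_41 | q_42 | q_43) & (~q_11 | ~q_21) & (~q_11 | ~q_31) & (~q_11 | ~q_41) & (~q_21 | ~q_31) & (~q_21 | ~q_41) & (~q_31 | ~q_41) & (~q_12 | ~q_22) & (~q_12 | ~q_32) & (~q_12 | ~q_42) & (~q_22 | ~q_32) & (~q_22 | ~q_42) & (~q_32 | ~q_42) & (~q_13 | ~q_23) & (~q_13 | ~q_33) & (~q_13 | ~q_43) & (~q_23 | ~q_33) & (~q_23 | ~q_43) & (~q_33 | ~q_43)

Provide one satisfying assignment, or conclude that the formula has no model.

UNSATISFIABLE

Case q_11 = 0:
Case q_12 = 1:
The clause (~q_22) is unit, so q_22 = 0.
The clause (~q_32) is unit, so q_32 = 0.
The clause (~q_42) is unit, so q_42 = 0.
Case q_21 = 1:
The clause (~q_31) is unit, so q_31 = 0.
The clause (q_33) is unit, so q_33 = 1.
The clause (~q_41) is unit, so q_41 = 0.
The clause (q_43) is unit, so q_43 = 1.
Now (~q_43) is unsatisfied and unit — conflict.
Undo q_21 and try q_21 = 0.
The clause (q_23) is unit, so q_23 = 1.
The clause (~q_13) is unit, so q_13 = 0.
The clause (~q_33) is unit, so q_33 = 0.
The clause (q_31) is unit, so q_31 = 1.
The clause (~q_41) is unit, so q_41 = 0.
The clause (q_43) is unit, so q_43 = 1.
Now (~q_43) is unsatisfied and unit — conflict.
Neither q_21 = 1 nor q_21 = 0 works.
Undo q_12 and try q_12 = 0.
The clause (q_13) is unit, so q_13 = 1.
The clause (~q_23) is unit, so q_23 = 0.
The clause (~q_33) is unit, so q_33 = 0.
The clause (~q_43) is unit, so q_43 = 0.
Case q_21 = 1:
The clause (~q_31) is unit, so q_31 = 0.
The clause (q_32) is unit, so q_32 = 1.
The clause (~q_41) is unit, so q_41 = 0.
The clause (q_42) is unit, so q_42 = 1.
Now (~q_42) is unsatisfied and unit — conflict.
Undo q_21 and try q_21 = 0.
The clause (q_22) is unit, so q_22 = 1.
The clause (~q_32) is unit, so q_32 = 0.
The clause (q_31) is unit, so q_31 = 1.
The clause (~q_41) is unit, so q_41 = 0.
The clause (q_42) is unit, so q_42 = 1.
Now (~q_42) is unsatisfied and unit — conflict.
Neither q_21 = 1 nor q_21 = 0 works.
Neither q_12 = 1 nor q_12 = 0 works.
Undo q_11 and try q_11 = 1.
The clause (~q_21) is unit, so q_21 = 0.
The clause (~q_31) is unit, so q_31 = 0.
The clause (~q_41) is unit, so q_41 = 0.
Case q_22 = 1:
The clause (~q_12) is unit, so q_12 = 0.
The clause (~q_32) is unit, so q_32 = 0.
The clause (q_33) is unit, so q_33 = 1.
The clause (~q_42) is unit, so q_42 = 0.
The clause (q_43) is unit, so q_43 = 1.
Now (~q_43) is unsatisfied and unit — conflict.
Undo q_22 and try q_22 = 0.
The clause (q_23) is unit, so q_23 = 1.
The clause (~q_13) is unit, so q_13 = 0.
The clause (~q_33) is unit, so q_33 = 0.
The clause (q_32) is unit, so q_32 = 1.
The clause (~q_12) is unit, so q_12 = 0.
The clause (~q_42) is unit, so q_42 = 0.
The clause (q_43) is unit, so q_43 = 1.
Now (~q_43) is unsatisfied and unit — conflict.
Neither q_22 = 1 nor q_22 = 0 works.
Neither q_11 = 1 nor q_11 = 0 works.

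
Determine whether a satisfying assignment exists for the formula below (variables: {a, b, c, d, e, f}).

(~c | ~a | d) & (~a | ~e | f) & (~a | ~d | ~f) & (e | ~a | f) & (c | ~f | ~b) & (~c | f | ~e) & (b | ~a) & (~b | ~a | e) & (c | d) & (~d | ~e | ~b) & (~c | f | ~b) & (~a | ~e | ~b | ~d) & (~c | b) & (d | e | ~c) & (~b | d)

Suppose b = 0.
(~a) alone gives a = 0.
(~c) alone gives c = 0.
(d) alone gives d = 1.
Every clause is now satisfied; e, f are unconstrained.
A satisfying assignment: a: 0; b: 0; c: 0; d: 1; e: 1; f: 1.

Yes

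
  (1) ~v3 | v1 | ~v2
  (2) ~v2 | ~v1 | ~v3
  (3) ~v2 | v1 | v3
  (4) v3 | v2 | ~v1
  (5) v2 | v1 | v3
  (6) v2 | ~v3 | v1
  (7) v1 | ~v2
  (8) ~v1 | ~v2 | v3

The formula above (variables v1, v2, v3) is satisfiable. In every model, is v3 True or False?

True

Suppose v3 = 0.
Try v2 = 0.
Unit clause (~v1) forces v1 = 0.
Now (v1) is unsatisfied and unit — conflict.
So v2 must be the other value — set v2 = 1.
Unit clause (v1) forces v1 = 1.
Now (~v1) is unsatisfied and unit — conflict.
Neither v2 = 1 nor v2 = 0 works.
So every satisfying assignment has v3 = True.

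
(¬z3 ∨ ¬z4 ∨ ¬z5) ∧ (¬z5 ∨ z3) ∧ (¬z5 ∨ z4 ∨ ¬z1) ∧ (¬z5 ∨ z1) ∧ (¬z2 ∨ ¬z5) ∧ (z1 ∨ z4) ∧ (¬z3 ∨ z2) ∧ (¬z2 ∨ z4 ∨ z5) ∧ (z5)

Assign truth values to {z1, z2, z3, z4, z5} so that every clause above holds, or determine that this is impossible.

UNSATISFIABLE

Unit clause (z5) forces z5 = True.
Unit clause (z3) forces z3 = True.
Unit clause (¬z4) forces z4 = False.
Unit clause (¬z1) forces z1 = False.
Now (z1) is unsatisfied and unit — conflict.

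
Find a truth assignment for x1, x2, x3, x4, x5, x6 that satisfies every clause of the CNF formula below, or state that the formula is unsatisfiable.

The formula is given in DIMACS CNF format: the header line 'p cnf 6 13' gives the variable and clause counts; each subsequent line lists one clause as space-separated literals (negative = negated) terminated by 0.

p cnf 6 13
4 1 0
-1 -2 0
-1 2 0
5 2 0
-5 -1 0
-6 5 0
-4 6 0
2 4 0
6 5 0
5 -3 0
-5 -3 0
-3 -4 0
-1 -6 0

x1: False; x2: False; x3: False; x4: True; x5: True; x6: True

Suppose x4 = True.
The clause (x6) is unit, so x6 = True.
The clause (x5) is unit, so x5 = True.
The clause (¬x1) is unit, so x1 = False.
The clause (¬x3) is unit, so x3 = False.
Every clause is now satisfied; x2 is unconstrained.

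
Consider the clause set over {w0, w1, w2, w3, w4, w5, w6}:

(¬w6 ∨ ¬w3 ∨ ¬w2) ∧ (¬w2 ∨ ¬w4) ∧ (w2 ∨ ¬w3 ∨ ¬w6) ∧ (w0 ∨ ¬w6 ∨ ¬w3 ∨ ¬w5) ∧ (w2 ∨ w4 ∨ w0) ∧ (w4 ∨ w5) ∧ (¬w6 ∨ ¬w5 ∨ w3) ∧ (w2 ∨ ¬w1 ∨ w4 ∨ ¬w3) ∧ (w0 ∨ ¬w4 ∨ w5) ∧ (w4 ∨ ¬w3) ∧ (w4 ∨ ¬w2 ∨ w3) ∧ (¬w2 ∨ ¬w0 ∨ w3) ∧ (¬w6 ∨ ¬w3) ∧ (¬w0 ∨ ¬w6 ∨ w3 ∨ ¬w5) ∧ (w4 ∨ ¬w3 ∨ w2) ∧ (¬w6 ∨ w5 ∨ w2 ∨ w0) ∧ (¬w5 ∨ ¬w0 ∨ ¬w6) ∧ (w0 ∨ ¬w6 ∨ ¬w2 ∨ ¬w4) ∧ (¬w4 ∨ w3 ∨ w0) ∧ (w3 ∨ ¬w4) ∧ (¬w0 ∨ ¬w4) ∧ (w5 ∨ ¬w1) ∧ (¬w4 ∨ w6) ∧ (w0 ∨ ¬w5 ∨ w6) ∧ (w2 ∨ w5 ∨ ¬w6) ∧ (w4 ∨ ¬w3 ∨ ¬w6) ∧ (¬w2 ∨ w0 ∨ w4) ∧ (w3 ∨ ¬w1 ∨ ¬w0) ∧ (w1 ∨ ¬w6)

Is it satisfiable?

Branch on w2: set w2 = False.
Branch on w3: set w3 = False.
(¬w4) alone gives w4 = False.
(w0) alone gives w0 = True.
(w5) alone gives w5 = True.
(¬w6) alone gives w6 = False.
(¬w1) alone gives w1 = False.
Every clause now holds.
A satisfying assignment: w0: True,  w1: False,  w2: False,  w3: False,  w4: False,  w5: True,  w6: False.

Satisfiable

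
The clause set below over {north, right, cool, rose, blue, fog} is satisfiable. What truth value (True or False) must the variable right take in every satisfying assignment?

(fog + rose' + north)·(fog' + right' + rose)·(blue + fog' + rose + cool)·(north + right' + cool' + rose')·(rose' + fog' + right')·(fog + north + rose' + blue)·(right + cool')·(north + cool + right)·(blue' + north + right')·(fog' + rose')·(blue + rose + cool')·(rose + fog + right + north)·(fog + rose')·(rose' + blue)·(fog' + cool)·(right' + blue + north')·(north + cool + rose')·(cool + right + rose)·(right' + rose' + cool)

Suppose right = 0.
The clause (cool') is unit, so cool = 0.
The clause (north) is unit, so north = 1.
The clause (fog') is unit, so fog = 0.
The clause (rose') is unit, so rose = 0.
That conflicts with the unit clause (rose).
So every satisfying assignment has right = True.

True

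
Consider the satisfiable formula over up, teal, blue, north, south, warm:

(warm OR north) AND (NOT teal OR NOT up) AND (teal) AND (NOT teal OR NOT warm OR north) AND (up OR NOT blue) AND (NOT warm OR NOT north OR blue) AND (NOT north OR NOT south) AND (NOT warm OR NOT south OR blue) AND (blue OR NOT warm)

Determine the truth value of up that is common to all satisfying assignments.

Suppose up = true.
From the singleton clause (NOT teal), teal = false.
But (teal) is also a unit clause — contradiction.
So every satisfying assignment has up = False.

False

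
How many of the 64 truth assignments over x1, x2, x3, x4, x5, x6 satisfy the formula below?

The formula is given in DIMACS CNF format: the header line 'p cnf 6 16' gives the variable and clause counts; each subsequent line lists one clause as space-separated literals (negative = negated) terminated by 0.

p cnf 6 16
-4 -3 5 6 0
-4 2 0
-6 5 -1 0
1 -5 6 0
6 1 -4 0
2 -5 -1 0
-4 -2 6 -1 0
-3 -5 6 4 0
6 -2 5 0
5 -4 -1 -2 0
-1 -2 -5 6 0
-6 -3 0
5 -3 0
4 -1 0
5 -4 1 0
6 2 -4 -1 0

There are 2^6 = 64 truth assignments over (x1, x2, x3, x4, x5, x6).
Split on x5. With x5 = True, the clauses containing x5 are satisfied and ¬x5 drops from the rest; 4 of the 2^5 = 32 assignments to the other variables satisfy what remains.
With x5 = False, by the same count on the reduced clause set, 3 assignments work.
(One model: x1=F, x2=F, x3=F, x4=F, x5=F, x6=F.)
Total: 4 + 3 = 7.

7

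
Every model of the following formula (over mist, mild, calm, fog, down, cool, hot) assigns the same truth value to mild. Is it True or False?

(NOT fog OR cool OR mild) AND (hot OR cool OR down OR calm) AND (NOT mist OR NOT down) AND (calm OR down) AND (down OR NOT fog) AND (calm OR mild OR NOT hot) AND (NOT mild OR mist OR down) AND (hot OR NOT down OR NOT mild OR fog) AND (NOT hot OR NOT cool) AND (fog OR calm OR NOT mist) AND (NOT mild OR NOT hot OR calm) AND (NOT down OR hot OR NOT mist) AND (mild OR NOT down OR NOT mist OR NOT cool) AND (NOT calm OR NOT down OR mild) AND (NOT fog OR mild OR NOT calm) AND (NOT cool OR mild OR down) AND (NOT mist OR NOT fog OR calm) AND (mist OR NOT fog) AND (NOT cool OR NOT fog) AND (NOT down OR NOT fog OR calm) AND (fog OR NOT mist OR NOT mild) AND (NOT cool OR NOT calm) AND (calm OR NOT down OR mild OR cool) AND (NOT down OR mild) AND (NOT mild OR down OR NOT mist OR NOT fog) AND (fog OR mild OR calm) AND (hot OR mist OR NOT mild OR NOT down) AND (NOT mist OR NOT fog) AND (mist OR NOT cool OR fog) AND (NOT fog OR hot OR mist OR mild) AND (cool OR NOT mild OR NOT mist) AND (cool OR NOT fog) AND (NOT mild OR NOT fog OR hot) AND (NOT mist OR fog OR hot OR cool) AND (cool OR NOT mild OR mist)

Suppose mild = true.
Branch on mist: set mist = false.
From the singleton clause (down), down = true.
From the singleton clause (NOT fog), fog = false.
From the singleton clause (hot), hot = true.
From the singleton clause (NOT cool), cool = false.
That conflicts with the unit clause (cool).
That branch fails; take mist = true instead.
From the singleton clause (NOT down), down = false.
From the singleton clause (calm), calm = true.
From the singleton clause (NOT fog), fog = false.
That conflicts with the unit clause (fog).
Neither mist = true nor mist = false works.
So every satisfying assignment has mild = False.

False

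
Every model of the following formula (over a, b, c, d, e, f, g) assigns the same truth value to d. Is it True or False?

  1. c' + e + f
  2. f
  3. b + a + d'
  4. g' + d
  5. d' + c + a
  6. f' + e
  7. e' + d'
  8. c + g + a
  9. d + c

Suppose d = 1.
From the singleton clause (f), f = 1.
From the singleton clause (e), e = 1.
That conflicts with the unit clause (e').
So every satisfying assignment has d = False.

False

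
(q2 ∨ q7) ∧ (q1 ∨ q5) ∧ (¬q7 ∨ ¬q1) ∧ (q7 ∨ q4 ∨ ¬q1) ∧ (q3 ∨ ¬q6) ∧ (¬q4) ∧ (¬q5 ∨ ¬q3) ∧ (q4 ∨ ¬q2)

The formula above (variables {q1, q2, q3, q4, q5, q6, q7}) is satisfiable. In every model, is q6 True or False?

Suppose q6 = True.
From the singleton clause (q3), q3 = True.
From the singleton clause (¬q4), q4 = False.
From the singleton clause (¬q5), q5 = False.
From the singleton clause (q1), q1 = True.
From the singleton clause (¬q7), q7 = False.
That conflicts with the unit clause (q7).
So every satisfying assignment has q6 = False.

False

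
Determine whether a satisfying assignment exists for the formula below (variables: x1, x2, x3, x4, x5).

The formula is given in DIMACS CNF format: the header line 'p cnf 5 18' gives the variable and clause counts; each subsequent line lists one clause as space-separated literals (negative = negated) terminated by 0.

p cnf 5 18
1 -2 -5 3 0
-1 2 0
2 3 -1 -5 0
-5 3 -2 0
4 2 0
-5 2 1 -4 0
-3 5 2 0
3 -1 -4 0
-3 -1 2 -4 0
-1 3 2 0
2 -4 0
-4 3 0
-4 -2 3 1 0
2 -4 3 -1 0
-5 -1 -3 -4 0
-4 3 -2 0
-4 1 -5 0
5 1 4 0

Yes, satisfiable

Suppose x1 = True.
(x2) alone gives x2 = True.
Suppose x5 = False.
Suppose x3 = True.
No clause remains; x4 is free.
A satisfying assignment: x1: True, x2: True, x3: True, x4: False, x5: False.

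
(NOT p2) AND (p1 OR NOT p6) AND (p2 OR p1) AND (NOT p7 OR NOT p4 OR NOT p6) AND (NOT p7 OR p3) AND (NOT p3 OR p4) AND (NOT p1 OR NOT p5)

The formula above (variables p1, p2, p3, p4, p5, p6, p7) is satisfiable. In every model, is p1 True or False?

Suppose p1 = false.
From the singleton clause (NOT p2), p2 = false.
But (p2) is also a unit clause — contradiction.
So every satisfying assignment has p1 = True.

True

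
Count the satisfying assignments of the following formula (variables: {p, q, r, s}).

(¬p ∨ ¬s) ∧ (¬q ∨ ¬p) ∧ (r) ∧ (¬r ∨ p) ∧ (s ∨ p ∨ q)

There are 2^4 = 16 truth assignments over (p, q, r, s).
Check each against the 5 clauses (columns in the order p, q, r, s):
  F F F F  ✗ fails (r)
  F F F T  ✗ fails (r)
  F F T F  ✗ fails (¬r ∨ p)
  F F T T  ✗ fails (¬r ∨ p)
  F T F F  ✗ fails (r)
  F T F T  ✗ fails (r)
  F T T F  ✗ fails (¬r ∨ p)
  F T T T  ✗ fails (¬r ∨ p)
  T F F F  ✗ fails (r)
  T F F T  ✗ fails (¬p ∨ ¬s)
  T F T F  ✓ satisfies all
  T F T T  ✗ fails (¬p ∨ ¬s)
  T T F F  ✗ fails (¬q ∨ ¬p)
  T T F T  ✗ fails (¬p ∨ ¬s)
  T T T F  ✗ fails (¬q ∨ ¬p)
  T T T T  ✗ fails (¬p ∨ ¬s)
1 of the 16 rows is a model.

1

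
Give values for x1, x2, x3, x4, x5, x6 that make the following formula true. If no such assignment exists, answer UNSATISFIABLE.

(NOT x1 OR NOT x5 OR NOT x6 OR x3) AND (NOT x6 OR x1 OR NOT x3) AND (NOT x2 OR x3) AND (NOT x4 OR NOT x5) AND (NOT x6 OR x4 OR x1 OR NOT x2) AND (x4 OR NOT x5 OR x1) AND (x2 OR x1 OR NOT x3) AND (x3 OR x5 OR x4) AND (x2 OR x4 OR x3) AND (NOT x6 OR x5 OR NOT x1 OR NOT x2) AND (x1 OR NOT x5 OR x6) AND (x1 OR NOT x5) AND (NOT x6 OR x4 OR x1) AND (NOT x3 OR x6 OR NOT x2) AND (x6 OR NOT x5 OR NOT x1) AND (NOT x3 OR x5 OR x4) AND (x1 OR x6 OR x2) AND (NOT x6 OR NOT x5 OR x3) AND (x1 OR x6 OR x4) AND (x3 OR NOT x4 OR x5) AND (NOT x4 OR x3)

Branch on x2: set x2 = false.
Branch on x4: set x4 = true.
Unit clause (NOT x5) forces x5 = false.
Unit clause (x3) forces x3 = true.
Unit clause (x1) forces x1 = true.
Every clause is now satisfied; x6 is unconstrained.

x1=true, x2=false, x3=true, x4=true, x5=false, x6=false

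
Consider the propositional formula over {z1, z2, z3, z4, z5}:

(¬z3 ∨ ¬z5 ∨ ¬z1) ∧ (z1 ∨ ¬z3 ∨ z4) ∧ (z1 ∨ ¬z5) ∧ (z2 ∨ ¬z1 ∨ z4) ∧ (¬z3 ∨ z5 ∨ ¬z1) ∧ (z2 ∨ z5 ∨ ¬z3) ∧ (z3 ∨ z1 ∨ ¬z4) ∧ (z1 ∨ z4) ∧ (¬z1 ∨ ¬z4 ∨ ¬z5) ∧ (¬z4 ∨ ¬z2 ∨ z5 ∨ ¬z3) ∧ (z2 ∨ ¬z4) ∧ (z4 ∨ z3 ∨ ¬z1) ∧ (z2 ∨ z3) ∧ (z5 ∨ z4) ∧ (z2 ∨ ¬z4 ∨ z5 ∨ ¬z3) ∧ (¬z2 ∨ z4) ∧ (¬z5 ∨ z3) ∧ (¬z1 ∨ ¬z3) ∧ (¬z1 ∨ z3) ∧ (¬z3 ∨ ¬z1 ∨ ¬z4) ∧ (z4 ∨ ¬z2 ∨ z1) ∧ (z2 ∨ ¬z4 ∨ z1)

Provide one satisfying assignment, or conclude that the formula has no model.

Try z1 = True.
From the singleton clause (¬z3), z3 = False.
That conflicts with the unit clause (z3).
So z1 must be the other value — set z1 = False.
From the singleton clause (¬z5), z5 = False.
From the singleton clause (z4), z4 = True.
From the singleton clause (z3), z3 = True.
From the singleton clause (z2), z2 = True.
That conflicts with the unit clause (¬z2).
Either choice for z1 ends in contradiction.

UNSATISFIABLE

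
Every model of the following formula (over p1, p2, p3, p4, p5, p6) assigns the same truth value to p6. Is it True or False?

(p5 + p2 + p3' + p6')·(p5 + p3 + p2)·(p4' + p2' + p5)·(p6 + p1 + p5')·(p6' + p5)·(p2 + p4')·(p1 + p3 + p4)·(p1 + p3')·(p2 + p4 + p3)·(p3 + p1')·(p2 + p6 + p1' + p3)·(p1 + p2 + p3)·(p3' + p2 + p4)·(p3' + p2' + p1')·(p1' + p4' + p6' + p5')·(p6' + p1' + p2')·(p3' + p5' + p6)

True

Suppose p6 = 0.
Suppose p1 = 1.
The clause (p3) is unit, so p3 = 1.
The clause (p2') is unit, so p2 = 0.
The clause (p4') is unit, so p4 = 0.
Now (p4) is unsatisfied and unit — conflict.
That branch fails; take p1 = 0 instead.
The clause (p5') is unit, so p5 = 0.
The clause (p3') is unit, so p3 = 0.
The clause (p2) is unit, so p2 = 1.
The clause (p4') is unit, so p4 = 0.
Now (p4) is unsatisfied and unit — conflict.
Neither p1 = 1 nor p1 = 0 works.
So every satisfying assignment has p6 = True.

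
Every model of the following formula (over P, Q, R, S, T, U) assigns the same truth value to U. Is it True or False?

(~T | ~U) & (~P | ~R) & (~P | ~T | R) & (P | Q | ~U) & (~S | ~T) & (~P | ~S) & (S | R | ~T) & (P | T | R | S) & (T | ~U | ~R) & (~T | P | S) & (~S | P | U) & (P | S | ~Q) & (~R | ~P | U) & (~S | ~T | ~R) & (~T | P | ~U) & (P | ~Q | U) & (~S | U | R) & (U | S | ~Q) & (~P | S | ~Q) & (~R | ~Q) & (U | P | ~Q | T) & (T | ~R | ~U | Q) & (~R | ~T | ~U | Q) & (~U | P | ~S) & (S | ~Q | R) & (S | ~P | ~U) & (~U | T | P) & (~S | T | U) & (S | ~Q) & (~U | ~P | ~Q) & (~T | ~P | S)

False

Suppose U = 1.
From the singleton clause (~T), T = 0.
From the singleton clause (~R), R = 0.
From the singleton clause (P), P = 1.
From the singleton clause (~S), S = 0.
That conflicts with the unit clause (S).
So every satisfying assignment has U = False.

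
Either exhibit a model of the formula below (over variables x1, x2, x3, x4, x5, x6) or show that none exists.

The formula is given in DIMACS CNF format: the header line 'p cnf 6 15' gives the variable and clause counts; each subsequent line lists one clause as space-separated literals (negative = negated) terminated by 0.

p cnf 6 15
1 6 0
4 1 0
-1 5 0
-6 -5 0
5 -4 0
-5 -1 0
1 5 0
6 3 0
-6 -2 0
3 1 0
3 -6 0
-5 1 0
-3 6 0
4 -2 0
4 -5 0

Suppose x1 = True.
(x5) alone gives x5 = True.
But (¬x5) is also a unit clause — contradiction.
That branch fails; take x1 = False instead.
(x6) alone gives x6 = True.
(x4) alone gives x4 = True.
(¬x5) alone gives x5 = False.
But (x5) is also a unit clause — contradiction.
Neither x1 = True nor x1 = False works.

UNSATISFIABLE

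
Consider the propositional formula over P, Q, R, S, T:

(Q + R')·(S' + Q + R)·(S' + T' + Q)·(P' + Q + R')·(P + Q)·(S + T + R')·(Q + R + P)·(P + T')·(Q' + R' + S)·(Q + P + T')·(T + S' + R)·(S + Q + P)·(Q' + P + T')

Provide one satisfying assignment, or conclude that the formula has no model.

Case Q = 1:
Case P = 1:
Case R = 0:
Case T = 1:
Every clause is now satisfied; S is unconstrained.

P ↦ 1; Q ↦ 1; R ↦ 0; S ↦ 1; T ↦ 1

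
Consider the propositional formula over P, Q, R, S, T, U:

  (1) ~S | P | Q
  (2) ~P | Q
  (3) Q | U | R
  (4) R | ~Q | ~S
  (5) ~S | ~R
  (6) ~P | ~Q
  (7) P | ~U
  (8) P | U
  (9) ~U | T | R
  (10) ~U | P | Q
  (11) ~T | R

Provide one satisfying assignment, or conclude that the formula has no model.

Try P = 0.
Unit clause (~U) forces U = 0.
That conflicts with the unit clause (U).
Undo P and try P = 1.
Unit clause (Q) forces Q = 1.
That conflicts with the unit clause (~Q).
Both values of P lead to a conflict.

UNSATISFIABLE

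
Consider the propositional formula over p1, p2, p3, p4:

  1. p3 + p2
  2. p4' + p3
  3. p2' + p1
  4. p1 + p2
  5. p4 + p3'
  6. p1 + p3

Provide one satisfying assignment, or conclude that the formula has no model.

Try p3 = 0.
(p2) alone gives p2 = 1.
(p4') alone gives p4 = 0.
(p1) alone gives p1 = 1.
This assignment satisfies each clause.

p1: 1,  p2: 1,  p3: 0,  p4: 0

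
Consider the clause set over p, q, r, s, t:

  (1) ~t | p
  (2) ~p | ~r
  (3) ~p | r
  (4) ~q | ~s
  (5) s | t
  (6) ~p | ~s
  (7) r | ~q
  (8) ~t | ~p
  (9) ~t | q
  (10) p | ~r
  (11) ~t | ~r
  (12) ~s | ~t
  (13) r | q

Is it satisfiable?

Unsatisfiable

Suppose t = 0.
From the singleton clause (s), s = 1.
From the singleton clause (~q), q = 0.
From the singleton clause (~p), p = 0.
From the singleton clause (~r), r = 0.
Now (r) is unsatisfied and unit — conflict.
Backtrack on t: now try t = 1.
From the singleton clause (p), p = 1.
Now (~p) is unsatisfied and unit — conflict.
Either choice for t ends in contradiction.
No assignment satisfies every clause.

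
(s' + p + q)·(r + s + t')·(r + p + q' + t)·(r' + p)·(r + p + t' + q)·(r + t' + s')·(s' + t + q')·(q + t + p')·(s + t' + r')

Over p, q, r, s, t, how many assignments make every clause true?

5

There are 2^5 = 32 truth assignments over (p, q, r, s, t).
Split on t. With t = 1, the clauses containing t are satisfied and t' drops from the rest; 2 of the 2^4 = 16 assignments to the other variables satisfy what remains.
With t = 0, by the same count on the reduced clause set, 3 assignments work.
(One model: p=F, q=F, r=F, s=F, t=F.)
Total: 2 + 3 = 5.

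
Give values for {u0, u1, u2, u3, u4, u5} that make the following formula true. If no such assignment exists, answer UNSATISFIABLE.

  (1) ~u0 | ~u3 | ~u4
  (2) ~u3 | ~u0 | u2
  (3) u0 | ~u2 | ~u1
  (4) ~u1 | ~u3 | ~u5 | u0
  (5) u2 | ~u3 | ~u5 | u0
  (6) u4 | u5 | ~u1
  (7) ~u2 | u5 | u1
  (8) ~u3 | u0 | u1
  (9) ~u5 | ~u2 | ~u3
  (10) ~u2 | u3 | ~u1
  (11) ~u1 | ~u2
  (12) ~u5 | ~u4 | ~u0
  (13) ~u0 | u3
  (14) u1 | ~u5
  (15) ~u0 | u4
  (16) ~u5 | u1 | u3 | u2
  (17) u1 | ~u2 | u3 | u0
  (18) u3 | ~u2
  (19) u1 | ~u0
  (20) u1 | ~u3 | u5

u0=0,  u1=1,  u2=0,  u3=0,  u4=1,  u5=1

Branch on u1: set u1 = 1.
From the singleton clause (~u2), u2 = 0.
Branch on u3: set u3 = 0.
From the singleton clause (~u0), u0 = 0.
Branch on u4: set u4 = 1.
Every clause is now satisfied; u5 is unconstrained.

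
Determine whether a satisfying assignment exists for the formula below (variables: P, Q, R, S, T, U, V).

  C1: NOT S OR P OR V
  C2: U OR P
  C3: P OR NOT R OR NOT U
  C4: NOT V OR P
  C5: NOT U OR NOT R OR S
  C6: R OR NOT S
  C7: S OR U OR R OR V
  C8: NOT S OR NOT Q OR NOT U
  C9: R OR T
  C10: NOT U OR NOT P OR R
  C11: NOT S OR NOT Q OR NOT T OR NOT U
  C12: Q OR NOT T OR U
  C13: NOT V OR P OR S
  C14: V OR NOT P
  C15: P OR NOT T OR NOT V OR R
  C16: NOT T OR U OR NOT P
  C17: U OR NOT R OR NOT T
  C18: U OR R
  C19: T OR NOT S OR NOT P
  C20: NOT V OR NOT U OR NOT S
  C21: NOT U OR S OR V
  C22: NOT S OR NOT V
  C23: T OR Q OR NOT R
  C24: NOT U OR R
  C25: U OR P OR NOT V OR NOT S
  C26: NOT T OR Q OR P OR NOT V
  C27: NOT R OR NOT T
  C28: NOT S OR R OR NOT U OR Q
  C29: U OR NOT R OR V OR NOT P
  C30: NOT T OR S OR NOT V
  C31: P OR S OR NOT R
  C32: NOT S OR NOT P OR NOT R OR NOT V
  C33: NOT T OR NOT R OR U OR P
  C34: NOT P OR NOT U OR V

Yes

Case U = false:
The clause (P) is unit, so P = true.
The clause (V) is unit, so V = true.
The clause (NOT T) is unit, so T = false.
The clause (R) is unit, so R = true.
The clause (NOT S) is unit, so S = false.
The clause (Q) is unit, so Q = true.
Every clause now holds.
A satisfying assignment: P: true; Q: true; R: true; S: false; T: false; U: false; V: true.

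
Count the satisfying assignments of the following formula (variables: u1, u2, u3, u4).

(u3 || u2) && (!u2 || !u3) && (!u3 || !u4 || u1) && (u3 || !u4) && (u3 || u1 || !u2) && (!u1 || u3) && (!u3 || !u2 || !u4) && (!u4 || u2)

There are 2^4 = 16 truth assignments over (u1, u2, u3, u4).
Check each against the 8 clauses (columns in the order u1, u2, u3, u4):
  F F F F  ✗ fails (u3 || u2)
  F F F T  ✗ fails (u3 || u2)
  F F T F  ✓ satisfies all
  F F T T  ✗ fails (!u3 || !u4 || u1)
  F T F F  ✗ fails (u3 || u1 || !u2)
  F T F T  ✗ fails (u3 || !u4)
  F T T F  ✗ fails (!u2 || !u3)
  F T T T  ✗ fails (!u2 || !u3)
  T F F F  ✗ fails (u3 || u2)
  T F F T  ✗ fails (u3 || u2)
  T F T F  ✓ satisfies all
  T F T T  ✗ fails (!u4 || u2)
  T T F F  ✗ fails (!u1 || u3)
  T T F T  ✗ fails (u3 || !u4)
  T T T F  ✗ fails (!u2 || !u3)
  T T T T  ✗ fails (!u2 || !u3)
2 of the 16 rows are models.

2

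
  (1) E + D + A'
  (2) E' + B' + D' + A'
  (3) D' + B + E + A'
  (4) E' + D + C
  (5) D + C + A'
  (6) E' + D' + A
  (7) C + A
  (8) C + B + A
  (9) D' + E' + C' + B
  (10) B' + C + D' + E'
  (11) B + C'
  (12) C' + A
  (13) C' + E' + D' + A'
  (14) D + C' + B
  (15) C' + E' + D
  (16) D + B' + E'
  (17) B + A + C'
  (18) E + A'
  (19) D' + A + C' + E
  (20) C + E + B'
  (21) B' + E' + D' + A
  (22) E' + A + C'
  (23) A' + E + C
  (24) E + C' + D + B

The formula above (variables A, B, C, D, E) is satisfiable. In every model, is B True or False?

False

Suppose B = 1.
Suppose C = 1.
Unit clause (A) forces A = 1.
Unit clause (E) forces E = 1.
Unit clause (D') forces D = 0.
That conflicts with the unit clause (D).
Undo C and try C = 0.
Unit clause (A) forces A = 1.
Unit clause (D) forces D = 1.
Unit clause (E') forces E = 0.
That conflicts with the unit clause (E).
Either choice for C ends in contradiction.
So every satisfying assignment has B = False.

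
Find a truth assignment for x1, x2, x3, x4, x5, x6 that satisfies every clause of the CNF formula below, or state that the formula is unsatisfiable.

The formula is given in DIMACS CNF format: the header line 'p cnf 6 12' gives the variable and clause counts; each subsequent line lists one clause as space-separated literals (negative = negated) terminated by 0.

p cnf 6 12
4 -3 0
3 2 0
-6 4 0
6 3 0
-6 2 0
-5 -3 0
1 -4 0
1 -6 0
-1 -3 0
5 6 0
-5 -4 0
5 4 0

Branch on x4: set x4 = True.
The clause (x1) is unit, so x1 = True.
The clause (¬x3) is unit, so x3 = False.
The clause (x2) is unit, so x2 = True.
The clause (x6) is unit, so x6 = True.
The clause (¬x5) is unit, so x5 = False.
All clauses are satisfied.

x1=True,  x2=True,  x3=False,  x4=True,  x5=False,  x6=True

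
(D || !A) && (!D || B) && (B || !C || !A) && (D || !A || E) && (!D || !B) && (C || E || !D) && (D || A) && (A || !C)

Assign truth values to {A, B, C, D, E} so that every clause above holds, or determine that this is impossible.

Branch on D: set D = true.
Unit clause (B) forces B = true.
But (!B) is also a unit clause — contradiction.
That branch fails; take D = false instead.
Unit clause (!A) forces A = false.
But (A) is also a unit clause — contradiction.
Neither D = true nor D = false works.

UNSATISFIABLE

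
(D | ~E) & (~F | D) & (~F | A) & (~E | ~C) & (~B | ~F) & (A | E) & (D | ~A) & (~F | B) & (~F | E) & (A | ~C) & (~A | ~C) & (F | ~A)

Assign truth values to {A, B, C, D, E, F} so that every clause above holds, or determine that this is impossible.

Branch on D: set D = 1.
Branch on F: set F = 0.
From the singleton clause (~A), A = 0.
From the singleton clause (E), E = 1.
From the singleton clause (~C), C = 0.
Every clause is now satisfied; B is unconstrained.

A ↦ 0; B ↦ 0; C ↦ 0; D ↦ 1; E ↦ 1; F ↦ 0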